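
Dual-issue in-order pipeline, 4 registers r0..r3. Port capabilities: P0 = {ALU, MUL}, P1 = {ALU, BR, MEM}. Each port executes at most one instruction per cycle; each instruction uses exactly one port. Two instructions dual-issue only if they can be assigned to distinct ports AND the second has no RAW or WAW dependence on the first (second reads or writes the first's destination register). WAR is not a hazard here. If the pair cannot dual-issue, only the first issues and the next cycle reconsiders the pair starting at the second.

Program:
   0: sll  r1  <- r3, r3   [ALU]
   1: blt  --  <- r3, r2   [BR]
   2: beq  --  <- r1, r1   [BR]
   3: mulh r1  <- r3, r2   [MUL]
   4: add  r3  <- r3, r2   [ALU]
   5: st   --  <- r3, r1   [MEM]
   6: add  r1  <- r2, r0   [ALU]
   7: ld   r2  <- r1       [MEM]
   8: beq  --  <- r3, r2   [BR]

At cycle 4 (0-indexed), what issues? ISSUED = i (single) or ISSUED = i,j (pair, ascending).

ISSUED = 7

#0 head=0: sll.ALU;blt.BR i0/i1 pair
#1 head=2: beq.BR;mulh.MUL i2/i3 pair
#2 head=4: add.ALU i4 RAW r3
#3 head=5: st.MEM;add.ALU i5/i6 pair
#4 head=7: ld.MEM i7 no-port MEM/BR
#5 head=8: beq.BR i8 tail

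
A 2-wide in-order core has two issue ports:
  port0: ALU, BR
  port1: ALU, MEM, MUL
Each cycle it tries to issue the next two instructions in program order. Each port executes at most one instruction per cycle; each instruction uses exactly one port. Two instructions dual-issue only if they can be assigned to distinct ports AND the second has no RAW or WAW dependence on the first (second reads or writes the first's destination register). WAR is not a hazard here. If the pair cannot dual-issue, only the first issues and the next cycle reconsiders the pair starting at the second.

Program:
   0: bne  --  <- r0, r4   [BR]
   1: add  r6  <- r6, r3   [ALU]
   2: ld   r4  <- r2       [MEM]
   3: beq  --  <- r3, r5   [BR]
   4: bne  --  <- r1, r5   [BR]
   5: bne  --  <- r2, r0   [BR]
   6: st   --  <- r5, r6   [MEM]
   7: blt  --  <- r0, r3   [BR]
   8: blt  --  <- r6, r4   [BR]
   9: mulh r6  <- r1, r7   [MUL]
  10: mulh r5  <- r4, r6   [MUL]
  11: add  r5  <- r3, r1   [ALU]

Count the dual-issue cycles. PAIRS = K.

PAIRS = 4

c0: i0,i1 bne.BR+add.ALU  2-wide
c1: i2,i3 ld.MEM+beq.BR  2-wide
c2: i4 bne.BR  no-port BR/BR
c3: i5,i6 bne.BR+st.MEM  2-wide
c4: i7 blt.BR  no-port BR/BR
c5: i8,i9 blt.BR+mulh.MUL  2-wide
c6: i10 mulh.MUL  WAW r5
c7: i11 add.ALU  tail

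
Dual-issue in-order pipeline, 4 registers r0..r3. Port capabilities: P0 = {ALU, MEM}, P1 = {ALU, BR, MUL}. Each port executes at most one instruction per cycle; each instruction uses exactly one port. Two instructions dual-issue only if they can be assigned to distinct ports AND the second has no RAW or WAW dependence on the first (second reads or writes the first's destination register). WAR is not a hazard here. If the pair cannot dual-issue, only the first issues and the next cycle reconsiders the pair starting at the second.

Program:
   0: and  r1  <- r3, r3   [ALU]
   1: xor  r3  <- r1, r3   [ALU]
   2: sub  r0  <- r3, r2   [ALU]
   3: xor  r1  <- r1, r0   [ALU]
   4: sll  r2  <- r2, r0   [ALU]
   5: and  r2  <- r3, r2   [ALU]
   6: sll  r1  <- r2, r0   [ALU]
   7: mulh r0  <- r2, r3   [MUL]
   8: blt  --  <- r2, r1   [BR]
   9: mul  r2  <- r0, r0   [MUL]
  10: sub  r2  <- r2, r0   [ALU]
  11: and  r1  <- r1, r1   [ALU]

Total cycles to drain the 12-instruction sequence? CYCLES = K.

  cy0 -> i0 (and.ALU) RAW r1
  cy1 -> i1 (xor.ALU) RAW r3
  cy2 -> i2 (sub.ALU) RAW r0
  cy3 -> i3&i4 (xor.ALU/sll.ALU) pair
  cy4 -> i5 (and.ALU) RAW r2
  cy5 -> i6&i7 (sll.ALU/mulh.MUL) pair
  cy6 -> i8 (blt.BR) no-port BR/MUL
  cy7 -> i9 (mul.MUL) RAW+WAW r2
  cy8 -> i10&i11 (sub.ALU/and.ALU) pair

CYCLES = 9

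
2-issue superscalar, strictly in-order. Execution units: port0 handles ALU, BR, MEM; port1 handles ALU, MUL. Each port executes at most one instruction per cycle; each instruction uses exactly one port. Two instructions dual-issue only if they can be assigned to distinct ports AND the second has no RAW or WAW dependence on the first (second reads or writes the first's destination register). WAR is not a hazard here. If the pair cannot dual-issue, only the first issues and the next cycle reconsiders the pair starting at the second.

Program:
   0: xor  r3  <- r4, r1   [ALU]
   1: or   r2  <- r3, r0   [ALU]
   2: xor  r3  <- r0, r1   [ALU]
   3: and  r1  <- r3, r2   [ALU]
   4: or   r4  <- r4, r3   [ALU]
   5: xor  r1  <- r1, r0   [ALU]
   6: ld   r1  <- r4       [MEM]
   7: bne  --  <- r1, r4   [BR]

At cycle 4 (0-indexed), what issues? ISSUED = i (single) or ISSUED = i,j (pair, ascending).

ISSUED = 6

#0 head=0: xor.ALU i0 RAW r3
#1 head=1: or.ALU/xor.ALU i1+i2 dual
#2 head=3: and.ALU/or.ALU i3+i4 dual
#3 head=5: xor.ALU i5 WAW r1
#4 head=6: ld.MEM i6 no-port MEM/BR
#5 head=7: bne.BR i7 tail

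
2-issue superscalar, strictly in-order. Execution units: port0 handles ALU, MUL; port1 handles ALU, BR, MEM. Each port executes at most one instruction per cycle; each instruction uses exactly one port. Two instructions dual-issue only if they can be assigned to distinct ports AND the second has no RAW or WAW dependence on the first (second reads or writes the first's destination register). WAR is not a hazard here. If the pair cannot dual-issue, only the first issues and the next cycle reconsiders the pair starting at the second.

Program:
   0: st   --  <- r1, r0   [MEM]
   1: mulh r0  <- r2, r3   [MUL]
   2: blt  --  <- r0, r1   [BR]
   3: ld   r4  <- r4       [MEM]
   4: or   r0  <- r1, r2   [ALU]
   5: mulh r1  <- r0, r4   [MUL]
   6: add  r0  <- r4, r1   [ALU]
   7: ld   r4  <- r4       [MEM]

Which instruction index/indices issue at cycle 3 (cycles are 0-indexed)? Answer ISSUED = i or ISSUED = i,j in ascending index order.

ISSUED = 5

  cy0 -> i0+i1 (st;mulh) 2-wide
  cy1 -> i2 (blt) no-port BR/MEM
  cy2 -> i3+i4 (ld;or) 2-wide
  cy3 -> i5 (mulh) RAW r1
  cy4 -> i6+i7 (add;ld) 2-wide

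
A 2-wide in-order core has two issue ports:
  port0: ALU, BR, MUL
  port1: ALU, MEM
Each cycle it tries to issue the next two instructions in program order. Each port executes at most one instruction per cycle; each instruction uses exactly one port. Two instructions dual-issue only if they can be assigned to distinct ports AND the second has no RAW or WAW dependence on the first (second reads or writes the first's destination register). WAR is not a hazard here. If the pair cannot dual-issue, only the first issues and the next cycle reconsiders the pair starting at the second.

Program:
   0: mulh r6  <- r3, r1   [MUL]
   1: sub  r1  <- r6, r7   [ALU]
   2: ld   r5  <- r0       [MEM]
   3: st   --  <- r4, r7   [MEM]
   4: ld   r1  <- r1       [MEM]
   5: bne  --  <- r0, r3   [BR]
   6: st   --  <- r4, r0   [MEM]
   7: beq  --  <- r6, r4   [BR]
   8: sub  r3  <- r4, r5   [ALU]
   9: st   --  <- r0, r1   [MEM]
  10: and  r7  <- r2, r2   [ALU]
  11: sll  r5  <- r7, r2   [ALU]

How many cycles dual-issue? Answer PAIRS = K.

0. mulh @i0  | RAW r6
1. sub+ld @i1&i2  | dual
2. st @i3  | no-port MEM/MEM
3. ld+bne @i4&i5  | dual
4. st+beq @i6&i7  | dual
5. sub+st @i8&i9  | dual
6. and @i10  | RAW r7
7. sll @i11  | tail

PAIRS = 4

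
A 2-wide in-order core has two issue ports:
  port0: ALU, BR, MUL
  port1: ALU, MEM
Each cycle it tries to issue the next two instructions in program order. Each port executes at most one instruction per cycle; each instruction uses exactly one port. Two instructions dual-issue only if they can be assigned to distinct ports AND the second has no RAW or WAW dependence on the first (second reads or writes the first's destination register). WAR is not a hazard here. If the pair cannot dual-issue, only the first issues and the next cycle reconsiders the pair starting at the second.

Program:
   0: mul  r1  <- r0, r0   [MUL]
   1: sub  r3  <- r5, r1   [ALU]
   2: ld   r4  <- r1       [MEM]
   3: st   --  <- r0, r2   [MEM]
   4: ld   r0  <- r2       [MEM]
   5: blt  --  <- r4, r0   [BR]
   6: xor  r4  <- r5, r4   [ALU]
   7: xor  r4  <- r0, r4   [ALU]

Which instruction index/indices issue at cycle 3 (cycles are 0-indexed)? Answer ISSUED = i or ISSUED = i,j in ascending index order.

ISSUED = 4

  cy0 -> i0 (mul) RAW r1
  cy1 -> i1/i2 (sub ld) pair
  cy2 -> i3 (st) no-port MEM/MEM
  cy3 -> i4 (ld) RAW r0
  cy4 -> i5/i6 (blt xor) pair
  cy5 -> i7 (xor) tail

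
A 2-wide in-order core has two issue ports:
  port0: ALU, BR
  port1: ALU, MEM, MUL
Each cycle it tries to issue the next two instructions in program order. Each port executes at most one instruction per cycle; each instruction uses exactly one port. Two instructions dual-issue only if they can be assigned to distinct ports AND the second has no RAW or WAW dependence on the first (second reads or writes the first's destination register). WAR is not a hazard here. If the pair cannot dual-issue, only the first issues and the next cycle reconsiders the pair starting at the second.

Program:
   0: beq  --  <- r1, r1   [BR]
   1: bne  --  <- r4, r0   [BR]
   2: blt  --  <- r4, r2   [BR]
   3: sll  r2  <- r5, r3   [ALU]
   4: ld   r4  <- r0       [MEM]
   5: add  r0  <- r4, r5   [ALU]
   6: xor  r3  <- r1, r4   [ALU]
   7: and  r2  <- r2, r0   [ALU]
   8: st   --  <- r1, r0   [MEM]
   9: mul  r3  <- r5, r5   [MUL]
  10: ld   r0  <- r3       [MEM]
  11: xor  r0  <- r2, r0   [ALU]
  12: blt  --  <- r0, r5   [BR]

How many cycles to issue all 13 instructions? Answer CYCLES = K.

CYCLES = 10

#0 head=0: beq i0 no-port BR/BR
#1 head=1: bne i1 no-port BR/BR
#2 head=2: blt;sll i2&i3 pair
#3 head=4: ld i4 RAW r4
#4 head=5: add;xor i5&i6 pair
#5 head=7: and;st i7&i8 pair
#6 head=9: mul i9 no-port MUL/MEM
#7 head=10: ld i10 RAW+WAW r0
#8 head=11: xor i11 RAW r0
#9 head=12: blt i12 tail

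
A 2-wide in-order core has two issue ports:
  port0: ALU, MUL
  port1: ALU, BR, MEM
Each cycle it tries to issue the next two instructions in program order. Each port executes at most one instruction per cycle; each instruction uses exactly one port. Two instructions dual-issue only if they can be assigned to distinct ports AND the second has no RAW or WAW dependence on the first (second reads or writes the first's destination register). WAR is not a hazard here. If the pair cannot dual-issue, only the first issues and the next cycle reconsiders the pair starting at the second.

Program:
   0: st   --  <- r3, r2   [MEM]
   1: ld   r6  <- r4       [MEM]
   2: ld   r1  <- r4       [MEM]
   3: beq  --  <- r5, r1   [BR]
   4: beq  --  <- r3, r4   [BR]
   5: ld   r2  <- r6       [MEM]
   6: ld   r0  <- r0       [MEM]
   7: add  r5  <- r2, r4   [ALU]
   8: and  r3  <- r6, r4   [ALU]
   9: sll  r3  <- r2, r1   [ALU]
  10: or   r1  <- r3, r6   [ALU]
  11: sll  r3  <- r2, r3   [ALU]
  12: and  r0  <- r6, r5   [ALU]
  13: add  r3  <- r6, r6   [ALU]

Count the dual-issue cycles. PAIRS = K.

PAIRS = 3

  cy0 -> i0 (st) no-port MEM/MEM
  cy1 -> i1 (ld) no-port MEM/MEM
  cy2 -> i2 (ld) no-port MEM/BR
  cy3 -> i3 (beq) no-port BR/BR
  cy4 -> i4 (beq) no-port BR/MEM
  cy5 -> i5 (ld) no-port MEM/MEM
  cy6 -> i6+i7 (ld;add) dual
  cy7 -> i8 (and) WAW r3
  cy8 -> i9 (sll) RAW r3
  cy9 -> i10+i11 (or;sll) dual
  cy10 -> i12+i13 (and;add) dual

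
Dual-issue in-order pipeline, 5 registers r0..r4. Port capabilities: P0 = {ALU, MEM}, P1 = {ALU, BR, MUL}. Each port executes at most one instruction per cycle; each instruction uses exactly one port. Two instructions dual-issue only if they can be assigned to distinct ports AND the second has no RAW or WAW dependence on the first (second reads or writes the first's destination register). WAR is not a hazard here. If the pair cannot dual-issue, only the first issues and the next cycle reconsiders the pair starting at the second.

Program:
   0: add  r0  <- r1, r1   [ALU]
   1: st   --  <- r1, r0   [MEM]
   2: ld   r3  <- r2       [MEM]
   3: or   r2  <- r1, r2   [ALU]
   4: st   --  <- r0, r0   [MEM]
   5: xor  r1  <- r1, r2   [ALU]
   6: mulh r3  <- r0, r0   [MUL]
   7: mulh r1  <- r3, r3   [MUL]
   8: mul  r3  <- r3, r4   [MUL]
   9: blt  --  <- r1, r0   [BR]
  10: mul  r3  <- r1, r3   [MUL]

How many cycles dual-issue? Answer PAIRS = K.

#0 head=0: add i0 RAW r0
#1 head=1: st i1 no-port MEM/MEM
#2 head=2: ld+or i2/i3 2-wide
#3 head=4: st+xor i4/i5 2-wide
#4 head=6: mulh i6 no-port MUL/MUL
#5 head=7: mulh i7 no-port MUL/MUL
#6 head=8: mul i8 no-port MUL/BR
#7 head=9: blt i9 no-port BR/MUL
#8 head=10: mul i10 tail

PAIRS = 2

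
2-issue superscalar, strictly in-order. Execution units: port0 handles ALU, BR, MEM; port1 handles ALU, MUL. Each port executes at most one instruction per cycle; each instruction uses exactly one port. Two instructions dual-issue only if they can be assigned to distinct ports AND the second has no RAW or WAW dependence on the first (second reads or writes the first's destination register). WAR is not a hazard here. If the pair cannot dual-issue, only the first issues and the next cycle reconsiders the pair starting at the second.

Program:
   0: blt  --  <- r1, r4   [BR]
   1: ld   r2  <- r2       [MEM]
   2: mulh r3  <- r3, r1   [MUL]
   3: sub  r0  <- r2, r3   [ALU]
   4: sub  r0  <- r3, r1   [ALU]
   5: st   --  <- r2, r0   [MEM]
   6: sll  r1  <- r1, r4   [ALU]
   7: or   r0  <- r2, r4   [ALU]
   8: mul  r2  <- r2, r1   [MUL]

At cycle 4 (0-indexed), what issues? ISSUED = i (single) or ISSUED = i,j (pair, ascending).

  cy0 -> i0 (blt) no-port BR/MEM
  cy1 -> i1,i2 (ld;mulh) dual
  cy2 -> i3 (sub) WAW r0
  cy3 -> i4 (sub) RAW r0
  cy4 -> i5,i6 (st;sll) dual
  cy5 -> i7,i8 (or;mul) dual

ISSUED = 5,6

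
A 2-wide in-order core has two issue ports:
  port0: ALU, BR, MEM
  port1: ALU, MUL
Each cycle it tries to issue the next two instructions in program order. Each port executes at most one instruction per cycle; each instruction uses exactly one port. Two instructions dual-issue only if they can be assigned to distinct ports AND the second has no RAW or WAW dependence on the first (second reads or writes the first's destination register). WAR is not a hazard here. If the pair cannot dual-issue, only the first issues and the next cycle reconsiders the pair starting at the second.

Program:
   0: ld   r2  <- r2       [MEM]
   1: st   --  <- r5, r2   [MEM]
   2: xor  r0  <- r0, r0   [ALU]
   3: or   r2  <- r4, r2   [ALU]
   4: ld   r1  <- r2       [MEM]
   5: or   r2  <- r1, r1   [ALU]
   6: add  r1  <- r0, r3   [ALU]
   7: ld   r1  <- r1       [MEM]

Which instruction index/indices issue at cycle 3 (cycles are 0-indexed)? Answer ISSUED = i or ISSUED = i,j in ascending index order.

c0: i0 ld  no-port MEM/MEM
c1: i1&i2 st xor  dual
c2: i3 or  RAW r2
c3: i4 ld  RAW r1
c4: i5&i6 or add  dual
c5: i7 ld  tail

ISSUED = 4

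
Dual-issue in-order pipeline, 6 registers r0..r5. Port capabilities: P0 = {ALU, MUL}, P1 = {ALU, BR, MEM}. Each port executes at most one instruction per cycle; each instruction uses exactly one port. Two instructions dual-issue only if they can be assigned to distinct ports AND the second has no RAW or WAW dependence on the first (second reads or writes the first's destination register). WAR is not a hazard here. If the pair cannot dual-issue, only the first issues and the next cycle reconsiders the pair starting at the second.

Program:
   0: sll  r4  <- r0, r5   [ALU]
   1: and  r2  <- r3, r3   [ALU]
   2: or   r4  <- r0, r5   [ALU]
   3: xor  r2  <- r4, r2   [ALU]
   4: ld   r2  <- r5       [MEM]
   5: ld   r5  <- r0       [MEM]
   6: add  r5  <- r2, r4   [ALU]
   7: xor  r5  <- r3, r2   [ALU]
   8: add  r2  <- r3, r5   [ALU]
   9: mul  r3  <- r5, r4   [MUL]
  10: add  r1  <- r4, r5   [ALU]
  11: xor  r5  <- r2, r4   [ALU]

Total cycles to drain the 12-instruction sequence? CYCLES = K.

#0 head=0: sll and i0&i1 dual
#1 head=2: or i2 RAW r4
#2 head=3: xor i3 WAW r2
#3 head=4: ld i4 no-port MEM/MEM
#4 head=5: ld i5 WAW r5
#5 head=6: add i6 WAW r5
#6 head=7: xor i7 RAW r5
#7 head=8: add mul i8&i9 dual
#8 head=10: add xor i10&i11 dual

CYCLES = 9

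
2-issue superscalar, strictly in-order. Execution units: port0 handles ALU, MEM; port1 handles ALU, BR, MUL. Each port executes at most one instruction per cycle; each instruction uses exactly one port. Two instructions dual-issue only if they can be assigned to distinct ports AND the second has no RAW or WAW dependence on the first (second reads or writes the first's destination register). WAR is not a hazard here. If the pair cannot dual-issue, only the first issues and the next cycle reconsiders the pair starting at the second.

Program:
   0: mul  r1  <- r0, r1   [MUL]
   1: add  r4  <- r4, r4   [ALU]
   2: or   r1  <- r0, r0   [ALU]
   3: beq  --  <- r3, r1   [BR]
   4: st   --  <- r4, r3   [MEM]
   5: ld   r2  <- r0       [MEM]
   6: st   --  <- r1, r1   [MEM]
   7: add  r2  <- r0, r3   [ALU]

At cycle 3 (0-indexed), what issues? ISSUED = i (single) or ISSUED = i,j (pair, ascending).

[0] i0+i1  mul+add  -- dual
[1] i2  or  -- RAW r1
[2] i3+i4  beq+st  -- dual
[3] i5  ld  -- no-port MEM/MEM
[4] i6+i7  st+add  -- dual

ISSUED = 5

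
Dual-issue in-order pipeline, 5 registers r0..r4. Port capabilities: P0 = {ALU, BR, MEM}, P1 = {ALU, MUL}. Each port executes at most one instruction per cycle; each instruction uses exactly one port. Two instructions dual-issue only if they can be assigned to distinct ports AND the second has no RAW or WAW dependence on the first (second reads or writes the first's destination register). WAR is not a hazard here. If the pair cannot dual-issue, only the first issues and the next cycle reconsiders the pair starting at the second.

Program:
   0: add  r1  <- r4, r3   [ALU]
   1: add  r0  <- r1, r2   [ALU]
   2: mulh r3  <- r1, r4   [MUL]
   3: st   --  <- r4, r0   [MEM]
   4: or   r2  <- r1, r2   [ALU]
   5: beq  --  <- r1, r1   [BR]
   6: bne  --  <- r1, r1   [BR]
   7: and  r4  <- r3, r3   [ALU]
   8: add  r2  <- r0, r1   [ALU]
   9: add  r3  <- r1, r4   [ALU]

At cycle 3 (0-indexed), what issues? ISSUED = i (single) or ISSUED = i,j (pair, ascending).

  cy0 -> i0 (add.ALU) RAW r1
  cy1 -> i1+i2 (add.ALU/mulh.MUL) pair
  cy2 -> i3+i4 (st.MEM/or.ALU) pair
  cy3 -> i5 (beq.BR) no-port BR/BR
  cy4 -> i6+i7 (bne.BR/and.ALU) pair
  cy5 -> i8+i9 (add.ALU/add.ALU) pair

ISSUED = 5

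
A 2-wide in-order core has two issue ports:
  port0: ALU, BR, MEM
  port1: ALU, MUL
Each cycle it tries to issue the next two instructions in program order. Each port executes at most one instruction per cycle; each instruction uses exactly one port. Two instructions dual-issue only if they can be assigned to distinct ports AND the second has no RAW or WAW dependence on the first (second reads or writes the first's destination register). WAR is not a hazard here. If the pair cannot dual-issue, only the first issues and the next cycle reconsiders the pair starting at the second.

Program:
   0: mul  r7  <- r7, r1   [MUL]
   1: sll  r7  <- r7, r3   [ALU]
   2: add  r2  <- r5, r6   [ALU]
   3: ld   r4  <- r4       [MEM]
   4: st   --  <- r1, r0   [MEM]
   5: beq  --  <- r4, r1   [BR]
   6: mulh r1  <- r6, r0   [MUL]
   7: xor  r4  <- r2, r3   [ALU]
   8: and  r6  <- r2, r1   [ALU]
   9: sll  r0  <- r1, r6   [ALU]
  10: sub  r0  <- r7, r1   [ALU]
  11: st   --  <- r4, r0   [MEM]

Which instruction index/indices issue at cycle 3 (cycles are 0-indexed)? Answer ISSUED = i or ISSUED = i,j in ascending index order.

0. mul @i0  | RAW+WAW r7
1. sll;add @i1,i2  | 2-wide
2. ld @i3  | no-port MEM/MEM
3. st @i4  | no-port MEM/BR
4. beq;mulh @i5,i6  | 2-wide
5. xor;and @i7,i8  | 2-wide
6. sll @i9  | WAW r0
7. sub @i10  | RAW r0
8. st @i11  | tail

ISSUED = 4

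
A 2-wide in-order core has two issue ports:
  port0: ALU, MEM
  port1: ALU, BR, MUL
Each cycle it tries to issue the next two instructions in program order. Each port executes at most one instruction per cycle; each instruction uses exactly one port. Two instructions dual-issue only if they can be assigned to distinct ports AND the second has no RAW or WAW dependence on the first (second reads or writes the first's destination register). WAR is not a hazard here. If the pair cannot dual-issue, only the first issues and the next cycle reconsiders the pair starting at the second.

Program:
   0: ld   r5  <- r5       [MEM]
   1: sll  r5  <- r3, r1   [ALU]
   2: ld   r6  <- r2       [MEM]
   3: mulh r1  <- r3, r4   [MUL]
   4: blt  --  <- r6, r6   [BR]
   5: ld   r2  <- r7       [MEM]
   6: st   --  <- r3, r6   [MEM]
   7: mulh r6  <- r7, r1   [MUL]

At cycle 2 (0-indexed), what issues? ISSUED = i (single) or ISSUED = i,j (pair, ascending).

ISSUED = 3

t=0 i0:ld.MEM ; WAW r5
t=1 i1&i2:sll.ALU/ld.MEM ; dual
t=2 i3:mulh.MUL ; no-port MUL/BR
t=3 i4&i5:blt.BR/ld.MEM ; dual
t=4 i6&i7:st.MEM/mulh.MUL ; dual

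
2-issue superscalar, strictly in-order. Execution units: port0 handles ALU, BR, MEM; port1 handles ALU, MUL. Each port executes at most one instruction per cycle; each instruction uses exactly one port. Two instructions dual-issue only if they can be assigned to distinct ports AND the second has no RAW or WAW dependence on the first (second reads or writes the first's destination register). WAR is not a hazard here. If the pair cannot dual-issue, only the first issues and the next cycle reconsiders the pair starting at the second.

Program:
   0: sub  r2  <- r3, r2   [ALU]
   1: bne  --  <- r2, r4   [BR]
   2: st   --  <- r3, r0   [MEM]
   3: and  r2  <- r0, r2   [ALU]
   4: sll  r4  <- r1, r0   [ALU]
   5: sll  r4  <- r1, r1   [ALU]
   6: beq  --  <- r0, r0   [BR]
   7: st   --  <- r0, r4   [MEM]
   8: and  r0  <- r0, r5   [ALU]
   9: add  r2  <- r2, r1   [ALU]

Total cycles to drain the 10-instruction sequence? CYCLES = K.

CYCLES = 7

0. sub @i0  | RAW r2
1. bne @i1  | no-port BR/MEM
2. st+and @i2,i3  | dual
3. sll @i4  | WAW r4
4. sll+beq @i5,i6  | dual
5. st+and @i7,i8  | dual
6. add @i9  | tail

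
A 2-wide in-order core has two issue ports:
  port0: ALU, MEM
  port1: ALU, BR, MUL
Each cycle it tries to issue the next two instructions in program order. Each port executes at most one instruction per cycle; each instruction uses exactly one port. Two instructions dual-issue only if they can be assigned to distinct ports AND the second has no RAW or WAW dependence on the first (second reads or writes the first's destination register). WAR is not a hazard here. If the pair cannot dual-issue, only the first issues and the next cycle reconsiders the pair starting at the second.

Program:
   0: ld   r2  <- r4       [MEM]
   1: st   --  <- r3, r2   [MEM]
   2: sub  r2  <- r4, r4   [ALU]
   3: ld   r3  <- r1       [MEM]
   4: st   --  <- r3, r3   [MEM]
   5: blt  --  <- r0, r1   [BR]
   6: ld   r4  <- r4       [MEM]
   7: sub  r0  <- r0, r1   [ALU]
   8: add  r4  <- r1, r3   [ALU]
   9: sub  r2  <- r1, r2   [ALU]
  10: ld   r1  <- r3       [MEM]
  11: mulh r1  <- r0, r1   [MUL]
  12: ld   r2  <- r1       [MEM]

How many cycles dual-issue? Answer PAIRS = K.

[0] i0  ld.MEM  -- no-port MEM/MEM
[1] i1,i2  st.MEM/sub.ALU  -- dual
[2] i3  ld.MEM  -- no-port MEM/MEM
[3] i4,i5  st.MEM/blt.BR  -- dual
[4] i6,i7  ld.MEM/sub.ALU  -- dual
[5] i8,i9  add.ALU/sub.ALU  -- dual
[6] i10  ld.MEM  -- RAW+WAW r1
[7] i11  mulh.MUL  -- RAW r1
[8] i12  ld.MEM  -- tail

PAIRS = 4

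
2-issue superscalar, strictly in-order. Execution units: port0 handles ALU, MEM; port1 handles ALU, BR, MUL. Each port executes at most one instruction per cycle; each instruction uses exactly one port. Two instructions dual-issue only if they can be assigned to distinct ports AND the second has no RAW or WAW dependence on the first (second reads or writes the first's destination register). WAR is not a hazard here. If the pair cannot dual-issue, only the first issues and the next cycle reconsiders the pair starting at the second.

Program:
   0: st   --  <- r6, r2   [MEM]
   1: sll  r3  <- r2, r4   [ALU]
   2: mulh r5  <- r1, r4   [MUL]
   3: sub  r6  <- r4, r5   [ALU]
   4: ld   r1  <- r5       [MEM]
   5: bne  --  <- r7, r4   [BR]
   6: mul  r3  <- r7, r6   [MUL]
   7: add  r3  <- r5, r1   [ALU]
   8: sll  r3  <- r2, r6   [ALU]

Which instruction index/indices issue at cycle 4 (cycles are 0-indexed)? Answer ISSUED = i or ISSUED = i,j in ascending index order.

[0] i0+i1  st;sll  -- pair
[1] i2  mulh  -- RAW r5
[2] i3+i4  sub;ld  -- pair
[3] i5  bne  -- no-port BR/MUL
[4] i6  mul  -- WAW r3
[5] i7  add  -- WAW r3
[6] i8  sll  -- tail

ISSUED = 6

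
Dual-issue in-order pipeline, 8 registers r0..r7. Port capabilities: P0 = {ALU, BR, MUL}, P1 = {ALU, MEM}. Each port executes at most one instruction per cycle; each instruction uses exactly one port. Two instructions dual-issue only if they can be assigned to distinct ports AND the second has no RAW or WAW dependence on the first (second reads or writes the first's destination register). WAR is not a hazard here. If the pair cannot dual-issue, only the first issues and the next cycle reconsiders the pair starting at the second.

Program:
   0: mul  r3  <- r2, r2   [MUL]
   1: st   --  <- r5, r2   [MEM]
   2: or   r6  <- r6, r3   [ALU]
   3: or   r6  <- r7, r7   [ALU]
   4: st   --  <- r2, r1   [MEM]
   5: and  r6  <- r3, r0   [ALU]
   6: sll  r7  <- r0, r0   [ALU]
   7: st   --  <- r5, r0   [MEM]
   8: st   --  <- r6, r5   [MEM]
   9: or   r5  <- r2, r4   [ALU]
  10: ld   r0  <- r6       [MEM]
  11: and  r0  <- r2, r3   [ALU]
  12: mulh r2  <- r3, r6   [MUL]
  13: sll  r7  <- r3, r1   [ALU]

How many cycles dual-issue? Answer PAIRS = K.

  cy0 -> i0/i1 (mul/st) pair
  cy1 -> i2 (or) WAW r6
  cy2 -> i3/i4 (or/st) pair
  cy3 -> i5/i6 (and/sll) pair
  cy4 -> i7 (st) no-port MEM/MEM
  cy5 -> i8/i9 (st/or) pair
  cy6 -> i10 (ld) WAW r0
  cy7 -> i11/i12 (and/mulh) pair
  cy8 -> i13 (sll) tail

PAIRS = 5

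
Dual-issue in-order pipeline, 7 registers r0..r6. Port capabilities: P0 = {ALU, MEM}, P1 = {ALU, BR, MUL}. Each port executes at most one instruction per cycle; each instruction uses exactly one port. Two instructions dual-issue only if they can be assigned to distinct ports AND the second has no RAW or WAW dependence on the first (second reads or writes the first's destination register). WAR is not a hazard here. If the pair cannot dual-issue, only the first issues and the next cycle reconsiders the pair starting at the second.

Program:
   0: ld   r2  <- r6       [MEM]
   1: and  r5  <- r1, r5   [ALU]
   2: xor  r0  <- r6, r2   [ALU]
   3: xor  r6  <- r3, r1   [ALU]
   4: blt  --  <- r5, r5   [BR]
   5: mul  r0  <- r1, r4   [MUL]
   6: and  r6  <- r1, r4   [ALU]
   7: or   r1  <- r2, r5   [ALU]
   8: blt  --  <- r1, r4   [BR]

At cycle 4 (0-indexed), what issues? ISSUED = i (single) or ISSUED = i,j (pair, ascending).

ISSUED = 7

0. ld.MEM;and.ALU @i0+i1  | pair
1. xor.ALU;xor.ALU @i2+i3  | pair
2. blt.BR @i4  | no-port BR/MUL
3. mul.MUL;and.ALU @i5+i6  | pair
4. or.ALU @i7  | RAW r1
5. blt.BR @i8  | tail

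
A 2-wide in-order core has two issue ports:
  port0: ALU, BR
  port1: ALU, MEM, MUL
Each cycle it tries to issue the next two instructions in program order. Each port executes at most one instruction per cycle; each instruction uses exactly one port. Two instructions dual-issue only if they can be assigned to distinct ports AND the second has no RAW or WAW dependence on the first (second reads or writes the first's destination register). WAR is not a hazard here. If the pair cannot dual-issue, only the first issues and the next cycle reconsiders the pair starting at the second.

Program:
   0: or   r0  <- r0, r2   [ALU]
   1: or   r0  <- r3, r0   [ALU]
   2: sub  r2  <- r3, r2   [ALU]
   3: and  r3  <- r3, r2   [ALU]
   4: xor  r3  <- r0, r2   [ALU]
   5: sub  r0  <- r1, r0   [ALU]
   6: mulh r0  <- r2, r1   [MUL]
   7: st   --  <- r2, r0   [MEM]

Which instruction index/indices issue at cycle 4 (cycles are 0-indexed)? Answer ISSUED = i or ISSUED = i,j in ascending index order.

  cy0 -> i0 (or) RAW+WAW r0
  cy1 -> i1+i2 (or/sub) 2-wide
  cy2 -> i3 (and) WAW r3
  cy3 -> i4+i5 (xor/sub) 2-wide
  cy4 -> i6 (mulh) no-port MUL/MEM
  cy5 -> i7 (st) tail

ISSUED = 6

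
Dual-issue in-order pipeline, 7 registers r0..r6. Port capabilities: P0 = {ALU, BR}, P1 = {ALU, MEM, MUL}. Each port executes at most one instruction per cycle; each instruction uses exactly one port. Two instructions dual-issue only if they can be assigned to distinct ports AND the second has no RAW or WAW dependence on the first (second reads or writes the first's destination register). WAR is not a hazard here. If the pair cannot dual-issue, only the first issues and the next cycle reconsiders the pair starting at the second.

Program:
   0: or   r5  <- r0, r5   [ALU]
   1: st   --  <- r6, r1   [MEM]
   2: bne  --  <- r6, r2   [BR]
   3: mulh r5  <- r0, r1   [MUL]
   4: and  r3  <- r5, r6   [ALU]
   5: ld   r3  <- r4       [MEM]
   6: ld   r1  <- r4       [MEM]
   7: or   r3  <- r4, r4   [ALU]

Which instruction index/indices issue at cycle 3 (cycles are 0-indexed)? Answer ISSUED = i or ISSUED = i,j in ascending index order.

t=0 i0/i1:or/st ; 2-wide
t=1 i2/i3:bne/mulh ; 2-wide
t=2 i4:and ; WAW r3
t=3 i5:ld ; no-port MEM/MEM
t=4 i6/i7:ld/or ; 2-wide

ISSUED = 5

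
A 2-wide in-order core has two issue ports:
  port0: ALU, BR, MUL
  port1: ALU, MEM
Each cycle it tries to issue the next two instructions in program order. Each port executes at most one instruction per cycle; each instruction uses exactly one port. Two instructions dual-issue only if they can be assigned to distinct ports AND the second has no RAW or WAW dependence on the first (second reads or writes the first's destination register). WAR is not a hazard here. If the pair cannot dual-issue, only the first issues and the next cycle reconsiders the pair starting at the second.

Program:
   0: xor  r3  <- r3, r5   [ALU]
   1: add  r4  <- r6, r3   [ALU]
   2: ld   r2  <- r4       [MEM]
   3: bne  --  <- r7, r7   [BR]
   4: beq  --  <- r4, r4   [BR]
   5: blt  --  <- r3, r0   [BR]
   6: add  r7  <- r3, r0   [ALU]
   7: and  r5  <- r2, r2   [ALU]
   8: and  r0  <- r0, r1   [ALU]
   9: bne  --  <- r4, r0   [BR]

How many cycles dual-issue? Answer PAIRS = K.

  cy0 -> i0 (xor) RAW r3
  cy1 -> i1 (add) RAW r4
  cy2 -> i2,i3 (ld+bne) dual
  cy3 -> i4 (beq) no-port BR/BR
  cy4 -> i5,i6 (blt+add) dual
  cy5 -> i7,i8 (and+and) dual
  cy6 -> i9 (bne) tail

PAIRS = 3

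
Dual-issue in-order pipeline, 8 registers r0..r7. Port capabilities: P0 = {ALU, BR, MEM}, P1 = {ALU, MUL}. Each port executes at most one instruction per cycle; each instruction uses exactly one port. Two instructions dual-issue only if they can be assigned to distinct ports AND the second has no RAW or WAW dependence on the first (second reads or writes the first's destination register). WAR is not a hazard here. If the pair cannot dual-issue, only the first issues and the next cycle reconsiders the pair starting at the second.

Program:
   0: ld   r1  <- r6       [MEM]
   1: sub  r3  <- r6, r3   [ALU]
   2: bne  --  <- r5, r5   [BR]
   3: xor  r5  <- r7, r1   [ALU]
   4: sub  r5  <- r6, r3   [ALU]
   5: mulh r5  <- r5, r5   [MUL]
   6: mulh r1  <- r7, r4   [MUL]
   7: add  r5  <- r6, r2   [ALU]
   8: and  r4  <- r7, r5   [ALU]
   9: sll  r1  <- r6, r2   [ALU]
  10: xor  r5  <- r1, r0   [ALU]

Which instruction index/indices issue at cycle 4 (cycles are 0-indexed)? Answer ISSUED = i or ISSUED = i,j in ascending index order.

#0 head=0: ld;sub i0,i1 dual
#1 head=2: bne;xor i2,i3 dual
#2 head=4: sub i4 RAW+WAW r5
#3 head=5: mulh i5 no-port MUL/MUL
#4 head=6: mulh;add i6,i7 dual
#5 head=8: and;sll i8,i9 dual
#6 head=10: xor i10 tail

ISSUED = 6,7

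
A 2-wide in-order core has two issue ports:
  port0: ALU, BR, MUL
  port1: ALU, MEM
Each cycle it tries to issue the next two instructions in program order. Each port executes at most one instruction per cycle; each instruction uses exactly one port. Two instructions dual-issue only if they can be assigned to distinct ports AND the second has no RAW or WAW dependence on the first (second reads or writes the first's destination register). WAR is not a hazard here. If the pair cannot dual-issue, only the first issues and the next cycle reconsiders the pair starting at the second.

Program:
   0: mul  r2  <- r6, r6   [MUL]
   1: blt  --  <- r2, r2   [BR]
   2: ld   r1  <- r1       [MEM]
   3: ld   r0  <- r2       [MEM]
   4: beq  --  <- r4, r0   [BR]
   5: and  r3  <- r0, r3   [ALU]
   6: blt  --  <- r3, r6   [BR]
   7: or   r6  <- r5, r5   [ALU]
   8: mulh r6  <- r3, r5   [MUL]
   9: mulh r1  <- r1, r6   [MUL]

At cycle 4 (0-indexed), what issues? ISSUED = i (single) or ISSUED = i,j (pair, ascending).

ISSUED = 6,7

0. mul @i0  | no-port MUL/BR
1. blt+ld @i1&i2  | dual
2. ld @i3  | RAW r0
3. beq+and @i4&i5  | dual
4. blt+or @i6&i7  | dual
5. mulh @i8  | no-port MUL/MUL
6. mulh @i9  | tail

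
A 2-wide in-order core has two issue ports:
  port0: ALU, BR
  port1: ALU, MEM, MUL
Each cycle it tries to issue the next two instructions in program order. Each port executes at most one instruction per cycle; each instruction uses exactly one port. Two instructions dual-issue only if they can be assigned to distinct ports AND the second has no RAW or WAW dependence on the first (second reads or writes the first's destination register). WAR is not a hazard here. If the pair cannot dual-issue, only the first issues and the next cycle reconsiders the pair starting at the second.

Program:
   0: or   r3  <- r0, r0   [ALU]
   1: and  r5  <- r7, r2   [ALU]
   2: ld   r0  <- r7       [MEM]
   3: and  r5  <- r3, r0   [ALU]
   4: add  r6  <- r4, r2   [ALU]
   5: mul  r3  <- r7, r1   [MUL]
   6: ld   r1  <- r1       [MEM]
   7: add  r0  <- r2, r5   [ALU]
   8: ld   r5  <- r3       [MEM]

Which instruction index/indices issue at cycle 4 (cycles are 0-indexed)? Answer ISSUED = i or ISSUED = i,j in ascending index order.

ISSUED = 6,7

#0 head=0: or+and i0,i1 pair
#1 head=2: ld i2 RAW r0
#2 head=3: and+add i3,i4 pair
#3 head=5: mul i5 no-port MUL/MEM
#4 head=6: ld+add i6,i7 pair
#5 head=8: ld i8 tail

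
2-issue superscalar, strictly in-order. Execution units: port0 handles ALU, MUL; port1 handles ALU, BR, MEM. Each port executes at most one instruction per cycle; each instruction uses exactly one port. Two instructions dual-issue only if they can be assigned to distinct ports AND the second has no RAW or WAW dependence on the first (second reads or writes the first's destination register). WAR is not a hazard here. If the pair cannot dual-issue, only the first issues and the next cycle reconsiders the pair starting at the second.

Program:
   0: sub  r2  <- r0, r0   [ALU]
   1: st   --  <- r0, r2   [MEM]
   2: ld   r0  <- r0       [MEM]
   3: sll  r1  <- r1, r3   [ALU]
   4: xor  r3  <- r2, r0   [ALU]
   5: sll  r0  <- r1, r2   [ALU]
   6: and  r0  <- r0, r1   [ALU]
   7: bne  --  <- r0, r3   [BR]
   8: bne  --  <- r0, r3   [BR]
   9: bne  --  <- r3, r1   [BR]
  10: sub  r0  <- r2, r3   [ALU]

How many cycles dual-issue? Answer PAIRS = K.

  cy0 -> i0 (sub) RAW r2
  cy1 -> i1 (st) no-port MEM/MEM
  cy2 -> i2+i3 (ld+sll) pair
  cy3 -> i4+i5 (xor+sll) pair
  cy4 -> i6 (and) RAW r0
  cy5 -> i7 (bne) no-port BR/BR
  cy6 -> i8 (bne) no-port BR/BR
  cy7 -> i9+i10 (bne+sub) pair

PAIRS = 3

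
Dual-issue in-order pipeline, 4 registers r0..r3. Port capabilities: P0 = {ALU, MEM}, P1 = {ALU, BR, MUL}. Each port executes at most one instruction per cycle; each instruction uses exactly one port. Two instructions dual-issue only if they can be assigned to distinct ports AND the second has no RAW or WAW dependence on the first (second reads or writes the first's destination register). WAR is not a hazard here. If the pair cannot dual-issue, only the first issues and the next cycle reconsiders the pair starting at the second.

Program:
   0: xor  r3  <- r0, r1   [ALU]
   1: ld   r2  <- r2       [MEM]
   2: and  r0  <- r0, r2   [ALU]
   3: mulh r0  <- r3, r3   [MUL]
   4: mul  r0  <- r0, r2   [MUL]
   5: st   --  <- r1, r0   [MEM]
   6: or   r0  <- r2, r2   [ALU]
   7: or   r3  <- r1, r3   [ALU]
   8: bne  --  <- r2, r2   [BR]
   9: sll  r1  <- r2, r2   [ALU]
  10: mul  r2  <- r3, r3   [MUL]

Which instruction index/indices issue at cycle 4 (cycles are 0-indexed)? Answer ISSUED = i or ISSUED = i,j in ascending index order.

t=0 i0/i1:xor.ALU ld.MEM ; dual
t=1 i2:and.ALU ; WAW r0
t=2 i3:mulh.MUL ; no-port MUL/MUL
t=3 i4:mul.MUL ; RAW r0
t=4 i5/i6:st.MEM or.ALU ; dual
t=5 i7/i8:or.ALU bne.BR ; dual
t=6 i9/i10:sll.ALU mul.MUL ; dual

ISSUED = 5,6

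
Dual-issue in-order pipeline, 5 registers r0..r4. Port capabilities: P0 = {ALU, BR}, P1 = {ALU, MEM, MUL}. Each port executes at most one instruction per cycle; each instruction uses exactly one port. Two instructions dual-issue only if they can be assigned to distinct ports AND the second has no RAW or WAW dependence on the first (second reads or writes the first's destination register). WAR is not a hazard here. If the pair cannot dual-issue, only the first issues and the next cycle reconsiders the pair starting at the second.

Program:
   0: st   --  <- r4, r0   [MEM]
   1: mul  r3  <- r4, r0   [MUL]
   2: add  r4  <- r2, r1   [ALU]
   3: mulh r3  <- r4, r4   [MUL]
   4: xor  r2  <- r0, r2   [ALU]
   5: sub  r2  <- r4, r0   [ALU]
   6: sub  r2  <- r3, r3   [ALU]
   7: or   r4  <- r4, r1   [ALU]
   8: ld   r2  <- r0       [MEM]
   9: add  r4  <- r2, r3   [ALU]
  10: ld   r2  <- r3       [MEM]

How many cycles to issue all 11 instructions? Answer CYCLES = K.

[0] i0  st  -- no-port MEM/MUL
[1] i1/i2  mul/add  -- dual
[2] i3/i4  mulh/xor  -- dual
[3] i5  sub  -- WAW r2
[4] i6/i7  sub/or  -- dual
[5] i8  ld  -- RAW r2
[6] i9/i10  add/ld  -- dual

CYCLES = 7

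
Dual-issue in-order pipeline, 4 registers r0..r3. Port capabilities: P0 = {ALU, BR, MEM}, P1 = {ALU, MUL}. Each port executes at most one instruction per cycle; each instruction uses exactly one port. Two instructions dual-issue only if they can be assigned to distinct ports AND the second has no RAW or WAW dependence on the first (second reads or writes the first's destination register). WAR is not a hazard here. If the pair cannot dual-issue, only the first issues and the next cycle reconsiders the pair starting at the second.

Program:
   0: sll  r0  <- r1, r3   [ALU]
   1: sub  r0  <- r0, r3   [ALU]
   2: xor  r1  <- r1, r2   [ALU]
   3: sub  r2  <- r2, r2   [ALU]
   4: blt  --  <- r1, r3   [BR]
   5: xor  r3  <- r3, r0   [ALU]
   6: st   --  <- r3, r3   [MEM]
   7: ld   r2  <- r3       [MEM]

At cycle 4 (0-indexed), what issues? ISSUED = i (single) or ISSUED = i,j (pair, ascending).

ISSUED = 6

0. sll @i0  | RAW+WAW r0
1. sub/xor @i1+i2  | pair
2. sub/blt @i3+i4  | pair
3. xor @i5  | RAW r3
4. st @i6  | no-port MEM/MEM
5. ld @i7  | tail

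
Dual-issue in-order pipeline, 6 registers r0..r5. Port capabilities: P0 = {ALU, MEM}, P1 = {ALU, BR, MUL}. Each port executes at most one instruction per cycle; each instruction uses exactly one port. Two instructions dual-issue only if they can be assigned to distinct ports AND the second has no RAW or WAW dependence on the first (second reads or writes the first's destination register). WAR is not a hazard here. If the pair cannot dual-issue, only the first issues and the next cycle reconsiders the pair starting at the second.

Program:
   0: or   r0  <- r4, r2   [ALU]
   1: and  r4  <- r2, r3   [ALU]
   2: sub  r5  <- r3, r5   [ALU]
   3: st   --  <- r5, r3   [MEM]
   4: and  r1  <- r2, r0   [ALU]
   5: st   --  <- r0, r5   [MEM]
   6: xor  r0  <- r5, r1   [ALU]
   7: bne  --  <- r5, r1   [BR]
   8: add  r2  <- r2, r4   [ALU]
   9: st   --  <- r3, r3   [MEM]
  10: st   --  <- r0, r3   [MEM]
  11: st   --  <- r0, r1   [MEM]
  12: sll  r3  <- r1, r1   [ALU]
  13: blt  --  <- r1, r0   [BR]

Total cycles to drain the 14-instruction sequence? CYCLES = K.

CYCLES = 9

  cy0 -> i0+i1 (or;and) 2-wide
  cy1 -> i2 (sub) RAW r5
  cy2 -> i3+i4 (st;and) 2-wide
  cy3 -> i5+i6 (st;xor) 2-wide
  cy4 -> i7+i8 (bne;add) 2-wide
  cy5 -> i9 (st) no-port MEM/MEM
  cy6 -> i10 (st) no-port MEM/MEM
  cy7 -> i11+i12 (st;sll) 2-wide
  cy8 -> i13 (blt) tail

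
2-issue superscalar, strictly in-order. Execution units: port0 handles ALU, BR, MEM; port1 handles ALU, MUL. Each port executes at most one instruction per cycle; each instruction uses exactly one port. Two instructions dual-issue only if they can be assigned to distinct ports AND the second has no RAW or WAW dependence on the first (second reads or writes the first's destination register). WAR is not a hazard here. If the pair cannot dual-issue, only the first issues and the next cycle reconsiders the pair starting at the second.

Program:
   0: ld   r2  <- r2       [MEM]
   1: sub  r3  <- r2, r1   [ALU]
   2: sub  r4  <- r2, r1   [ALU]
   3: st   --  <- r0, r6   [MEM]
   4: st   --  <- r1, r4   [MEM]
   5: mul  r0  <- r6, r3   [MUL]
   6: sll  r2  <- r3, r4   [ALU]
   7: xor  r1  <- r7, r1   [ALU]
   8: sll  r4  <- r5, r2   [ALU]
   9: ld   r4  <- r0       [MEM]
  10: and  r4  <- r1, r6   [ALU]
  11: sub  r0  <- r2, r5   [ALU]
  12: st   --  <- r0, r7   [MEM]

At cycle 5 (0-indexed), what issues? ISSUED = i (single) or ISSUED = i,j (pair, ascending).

ISSUED = 8

0. ld @i0  | RAW r2
1. sub+sub @i1&i2  | 2-wide
2. st @i3  | no-port MEM/MEM
3. st+mul @i4&i5  | 2-wide
4. sll+xor @i6&i7  | 2-wide
5. sll @i8  | WAW r4
6. ld @i9  | WAW r4
7. and+sub @i10&i11  | 2-wide
8. st @i12  | tail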